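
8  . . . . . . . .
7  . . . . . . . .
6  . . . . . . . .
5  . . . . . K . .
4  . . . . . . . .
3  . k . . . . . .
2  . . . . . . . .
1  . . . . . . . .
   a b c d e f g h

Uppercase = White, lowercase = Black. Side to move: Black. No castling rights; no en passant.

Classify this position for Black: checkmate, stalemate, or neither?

neither

Black to move; black king on b3.
In check: no.
Legal moves for Black: Kc4, Kb4, Ka4, Kc3, Ka3, Kc2, Kb2, Ka2.
Black has 8 legal moves and is not in check → neither.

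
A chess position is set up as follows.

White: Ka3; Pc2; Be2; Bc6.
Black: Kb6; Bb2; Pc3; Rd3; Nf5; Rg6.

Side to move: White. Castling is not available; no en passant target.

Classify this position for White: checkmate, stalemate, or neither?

White to move; white king on a3.
In check: yes, from the black bishop on b2.
Legal moves for White: Kb4, Ka4, Kb3, Ka2.
White is in check but has 4 legal moves → neither.

neither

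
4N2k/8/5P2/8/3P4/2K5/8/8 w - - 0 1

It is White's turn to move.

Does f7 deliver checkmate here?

After f7: black king on h8; in check: no.
Black is not in check, so this cannot be checkmate.

no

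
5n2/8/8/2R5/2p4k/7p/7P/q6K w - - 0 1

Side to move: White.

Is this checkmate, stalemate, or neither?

White to move; white king on h1.
In check: yes, from the black queen on a1.
King squares — g1: attacked by Qa1; g2: attacked by Ph3; h2: own pawn.
Legal moves for White: none.
In check with no legal moves → checkmate.

checkmate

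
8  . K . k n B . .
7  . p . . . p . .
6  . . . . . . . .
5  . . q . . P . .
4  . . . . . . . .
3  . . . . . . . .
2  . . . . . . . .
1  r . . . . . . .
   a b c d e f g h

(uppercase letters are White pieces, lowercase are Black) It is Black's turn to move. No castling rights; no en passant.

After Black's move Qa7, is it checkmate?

yes

After Qa7: white king on b8; in check: yes, from the black queen on a7.
King squares — a7: attacked by Ra1; b7: attacked by Qa7; c7: attacked by Kd8; a8: attacked by Qa7; c8: attacked by Kd8.
White has no legal moves → checkmate.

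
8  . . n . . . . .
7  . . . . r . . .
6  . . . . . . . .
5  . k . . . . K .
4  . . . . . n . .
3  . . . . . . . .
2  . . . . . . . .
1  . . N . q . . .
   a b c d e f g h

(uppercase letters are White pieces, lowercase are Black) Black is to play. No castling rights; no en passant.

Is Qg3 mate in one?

After Qg3: white king on g5; in check: yes, from the black queen on g3.
White has 3 legal replies: Kh6, Kf6, Kf5.
In check but a legal move exists → not checkmate.

no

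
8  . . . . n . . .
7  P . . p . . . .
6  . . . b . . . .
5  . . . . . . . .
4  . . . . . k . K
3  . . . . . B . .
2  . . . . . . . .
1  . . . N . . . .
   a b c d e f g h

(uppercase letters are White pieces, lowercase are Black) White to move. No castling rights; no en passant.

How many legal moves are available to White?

20

White to move; king on h4.
In check: no.
Legal moves: Kh5, Kh3, Ba8, Bb7, Bc6, Bh5, Bd5, Bg4, Be4, Bg2, Be2, Bh1, Ne3, Nc3, Nf2, Nb2, a8=Q, a8=R, a8=B, a8=N.
Count: 20.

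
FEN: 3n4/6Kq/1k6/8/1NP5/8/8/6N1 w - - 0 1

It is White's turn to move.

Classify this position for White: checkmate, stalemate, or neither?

neither

White to move; white king on g7.
In check: yes, from the black queen on h7.
King squares — f6: available; g6: attacked by Qh7; h6: attacked by Qh7; f7: attacked by Qh7; h7: available; f8: available; g8: attacked by Qh7; h8: attacked by Qh7.
Legal moves for White: Kf8, Kxh7, Kf6.
White is in check but has 3 legal moves → neither.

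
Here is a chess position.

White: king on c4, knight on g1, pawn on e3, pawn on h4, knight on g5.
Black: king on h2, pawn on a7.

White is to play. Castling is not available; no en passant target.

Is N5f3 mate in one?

no

After N5f3: black king on h2; in check: yes, from the white knight on f3.
Black has 3 legal replies: Kg3, Kg2, Kh1.
In check but a legal move exists → not checkmate.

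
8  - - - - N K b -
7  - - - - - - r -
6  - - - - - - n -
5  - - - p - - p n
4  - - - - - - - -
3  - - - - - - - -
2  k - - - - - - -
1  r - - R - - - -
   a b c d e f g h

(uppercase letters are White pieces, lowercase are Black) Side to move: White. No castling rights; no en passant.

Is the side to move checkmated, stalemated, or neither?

checkmate

White to move; white king on f8.
In check: yes, from the black knight on g6.
King squares — e7: attacked by Ng6; f7: attacked by Rg7; g7: attacked by Nh5; e8: own knight; g8: attacked by Rg7.
Legal moves for White: none.
In check with no legal moves → checkmate.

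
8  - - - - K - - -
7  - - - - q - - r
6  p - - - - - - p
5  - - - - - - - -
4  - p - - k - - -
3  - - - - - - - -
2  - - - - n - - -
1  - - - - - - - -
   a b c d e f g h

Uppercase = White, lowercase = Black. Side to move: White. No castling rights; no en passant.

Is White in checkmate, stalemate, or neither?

White to move; white king on e8.
In check: yes, from the black queen on e7.
King squares — d7: attacked by Qe7; e7: attacked by Rh7; f7: attacked by Qe7; d8: attacked by Qe7; f8: attacked by Qe7.
Legal moves for White: none.
In check with no legal moves → checkmate.

checkmate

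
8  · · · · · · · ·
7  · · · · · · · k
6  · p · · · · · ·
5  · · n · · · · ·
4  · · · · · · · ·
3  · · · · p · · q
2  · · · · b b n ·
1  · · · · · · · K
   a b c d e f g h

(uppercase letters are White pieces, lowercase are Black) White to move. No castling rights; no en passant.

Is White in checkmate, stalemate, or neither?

White to move; white king on h1.
In check: yes, from the black queen on h3.
King squares — g1: attacked by Bf2; g2: attacked by Qh3; h2: attacked by Qh3.
Legal moves for White: none.
In check with no legal moves → checkmate.

checkmate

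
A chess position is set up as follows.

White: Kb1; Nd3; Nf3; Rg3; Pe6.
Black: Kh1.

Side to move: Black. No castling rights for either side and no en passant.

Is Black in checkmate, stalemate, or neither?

stalemate

Black to move; black king on h1.
In check: no.
King squares — g1: attacked by Nf3; g2: attacked by Rg3; h2: attacked by Nf3.
Legal moves for Black: none.
Not in check and no legal moves → stalemate.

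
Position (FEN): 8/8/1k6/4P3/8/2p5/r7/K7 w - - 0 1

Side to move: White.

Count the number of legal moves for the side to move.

White to move; king on a1.
In check: yes, from the black rook on a2.
Legal moves: Kxa2, Kb1.
Count: 2.

2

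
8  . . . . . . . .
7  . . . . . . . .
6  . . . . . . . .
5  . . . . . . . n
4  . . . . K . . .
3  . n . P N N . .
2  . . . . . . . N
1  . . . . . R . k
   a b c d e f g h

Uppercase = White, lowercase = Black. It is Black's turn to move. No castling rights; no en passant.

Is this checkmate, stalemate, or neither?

checkmate

Black to move; black king on h1.
In check: yes, from the white rook on f1.
King squares — g1: attacked by Rf1; g2: attacked by Ne3; h2: attacked by Nf3.
Legal moves for Black: none.
In check with no legal moves → checkmate.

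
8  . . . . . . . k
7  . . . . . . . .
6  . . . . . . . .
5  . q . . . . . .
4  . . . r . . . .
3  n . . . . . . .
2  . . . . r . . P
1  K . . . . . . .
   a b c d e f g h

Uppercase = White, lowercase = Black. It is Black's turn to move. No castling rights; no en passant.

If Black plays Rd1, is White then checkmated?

yes

After Rd1: white king on a1; in check: yes, from the black rook on d1.
King squares — b1: attacked by Rd1; a2: attacked by Re2; b2: attacked by Re2.
White has no legal moves → checkmate.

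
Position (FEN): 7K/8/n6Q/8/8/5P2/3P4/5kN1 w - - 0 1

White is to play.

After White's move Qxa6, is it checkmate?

no

After Qxa6: black king on f1; in check: yes, from the white queen on a6.
Black has 4 legal replies: Kg2, Kf2, Kxg1, Ke1.
In check but a legal move exists → not checkmate.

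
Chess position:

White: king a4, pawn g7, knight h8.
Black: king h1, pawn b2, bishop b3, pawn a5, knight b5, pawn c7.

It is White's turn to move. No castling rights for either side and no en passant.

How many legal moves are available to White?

3

White to move; king on a4.
In check: yes, from the black bishop on b3.
Legal moves: Kxb5, Kxa5, Kxb3.
Count: 3.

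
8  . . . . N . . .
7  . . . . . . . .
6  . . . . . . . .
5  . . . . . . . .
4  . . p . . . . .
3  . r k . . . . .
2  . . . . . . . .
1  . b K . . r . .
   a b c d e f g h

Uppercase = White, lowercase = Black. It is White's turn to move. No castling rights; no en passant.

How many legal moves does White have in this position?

0

White to move; king on c1.
In check: yes, from the black rook on f1.
Legal moves: none.
Count: 0.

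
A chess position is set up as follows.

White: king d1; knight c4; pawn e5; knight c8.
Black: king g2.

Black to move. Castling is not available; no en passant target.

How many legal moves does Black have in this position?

Black to move; king on g2.
In check: no.
Legal moves: Kh3, Kg3, Kf3, Kh2, Kf2, Kh1, Kg1, Kf1.
Count: 8.

8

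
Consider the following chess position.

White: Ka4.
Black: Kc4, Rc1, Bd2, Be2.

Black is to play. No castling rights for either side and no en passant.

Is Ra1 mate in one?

After Ra1: white king on a4; in check: yes, from the black rook on a1.
King squares — a3: attacked by Ra1; b3: attacked by Kc4; b4: attacked by Bd2; a5: attacked by Ra1; b5: attacked by Kc4.
White has no legal moves → checkmate.

yes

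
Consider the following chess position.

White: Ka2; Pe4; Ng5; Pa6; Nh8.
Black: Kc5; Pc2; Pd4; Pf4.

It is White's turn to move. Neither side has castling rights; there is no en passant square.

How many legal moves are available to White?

White to move; king on a2.
In check: no.
Legal moves: Nhf7, Ng6, Nh7, Ngf7, Ne6+, Nh3, Nf3, Kb3, Ka3, Kb2, Ka1, a7, e5.
Count: 13.

13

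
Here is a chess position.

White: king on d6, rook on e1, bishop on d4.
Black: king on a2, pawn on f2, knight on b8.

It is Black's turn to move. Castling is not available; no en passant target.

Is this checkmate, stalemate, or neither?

Black to move; black king on a2.
In check: no.
Legal moves for Black: Nd7, Nc6, Na6, Kb3, Ka3, fxe1=Q, fxe1=R, fxe1=B, fxe1=N, f1=Q, f1=R, f1=B, f1=N.
Black has 13 legal moves and is not in check → neither.

neither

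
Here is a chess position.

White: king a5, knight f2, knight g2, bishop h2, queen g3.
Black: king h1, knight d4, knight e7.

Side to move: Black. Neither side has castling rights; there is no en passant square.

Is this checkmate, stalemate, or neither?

Black to move; black king on h1.
In check: yes, from the white knight on f2.
King squares — g1: attacked by Bh2; g2: attacked by Qg3; h2: attacked by Qg3.
Legal moves for Black: none.
In check with no legal moves → checkmate.

checkmate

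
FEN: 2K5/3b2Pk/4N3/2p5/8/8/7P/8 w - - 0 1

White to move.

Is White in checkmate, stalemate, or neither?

White to move; white king on c8.
In check: yes, from the black bishop on d7.
King squares — b7: available; c7: available; d7: available; b8: available; d8: available.
Legal moves for White: Kd8, Kb8, Kxd7, Kc7, Kb7.
White is in check but has 5 legal moves → neither.

neither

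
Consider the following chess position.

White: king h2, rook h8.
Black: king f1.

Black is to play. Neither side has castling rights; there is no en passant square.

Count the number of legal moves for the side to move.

Black to move; king on f1.
In check: no.
Legal moves: Kf2, Ke2, Ke1.
Count: 3.

3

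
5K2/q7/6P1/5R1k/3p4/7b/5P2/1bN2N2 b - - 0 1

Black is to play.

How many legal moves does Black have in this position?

6

Black to move; king on h5.
In check: yes, from the white rook on f5.
Legal moves: Kh6, Kxg6, Kh4, Kg4, Bhxf5, Bbxf5.
Count: 6.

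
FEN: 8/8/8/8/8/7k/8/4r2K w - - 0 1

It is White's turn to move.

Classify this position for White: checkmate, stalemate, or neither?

checkmate

White to move; white king on h1.
In check: yes, from the black rook on e1.
King squares — g1: attacked by Re1; g2: attacked by Kh3; h2: attacked by Kh3.
Legal moves for White: none.
In check with no legal moves → checkmate.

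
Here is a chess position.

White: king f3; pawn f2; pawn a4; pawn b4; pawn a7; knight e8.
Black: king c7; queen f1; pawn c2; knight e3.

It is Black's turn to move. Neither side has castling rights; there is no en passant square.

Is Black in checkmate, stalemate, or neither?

Black to move; black king on c7.
In check: yes, from the white knight on e8.
Legal moves for Black: Kd8, Kc8, Kd7, Kb7, Kc6, Kb6.
Black is in check but has 6 legal moves → neither.

neither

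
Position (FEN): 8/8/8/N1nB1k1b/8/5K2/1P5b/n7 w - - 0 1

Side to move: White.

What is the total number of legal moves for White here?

White to move; king on f3.
In check: yes, from the black bishop on h5.
Legal moves: Ke3, Kg2, Kf2.
Count: 3.

3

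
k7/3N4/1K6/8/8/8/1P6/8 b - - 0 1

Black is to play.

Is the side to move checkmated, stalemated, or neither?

Black to move; black king on a8.
In check: no.
King squares — a7: attacked by Kb6; b7: attacked by Kb6; b8: attacked by Nd7.
Legal moves for Black: none.
Not in check and no legal moves → stalemate.

stalemate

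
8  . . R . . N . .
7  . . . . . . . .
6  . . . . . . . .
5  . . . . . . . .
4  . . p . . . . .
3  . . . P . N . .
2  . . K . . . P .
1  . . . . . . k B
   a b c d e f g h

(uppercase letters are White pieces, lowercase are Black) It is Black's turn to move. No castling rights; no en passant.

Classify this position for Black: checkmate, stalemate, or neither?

neither

Black to move; black king on g1.
In check: yes, from the white knight on f3.
Legal moves for Black: Kf2, Kxh1, Kf1.
Black is in check but has 3 legal moves → neither.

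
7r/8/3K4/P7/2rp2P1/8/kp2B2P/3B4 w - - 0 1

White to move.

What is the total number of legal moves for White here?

White to move; king on d6.
In check: no.
Legal moves: Ke7, Kd7, Ke6, Ke5, Kd5, Bxc4+, Bf3, Bd3, Bf1, Ba4, Bb3+, Bc2, a6, g5, h3, h4.
Count: 16.

16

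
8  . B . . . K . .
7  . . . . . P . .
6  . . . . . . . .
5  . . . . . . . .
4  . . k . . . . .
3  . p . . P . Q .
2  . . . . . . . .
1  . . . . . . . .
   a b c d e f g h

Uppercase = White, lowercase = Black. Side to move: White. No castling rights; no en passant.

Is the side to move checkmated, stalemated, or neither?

White to move; white king on f8.
In check: no.
Legal moves for White include: Kg8, Ke8, Kg7, Ke7, Bc7, Ba7, Bd6, Be5, Bf4, Qg8, Qg7, Qc7+, Qg6, Qd6, Qg5, Qe5, Qh4+, Qg4+, ... (list truncated; more exist).
White has legal moves and is not in check → neither.

neither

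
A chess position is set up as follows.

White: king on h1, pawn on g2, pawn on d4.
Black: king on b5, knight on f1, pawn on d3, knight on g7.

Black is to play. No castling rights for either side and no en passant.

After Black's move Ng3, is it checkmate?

no

After Ng3: white king on h1; in check: yes, from the black knight on g3.
White has 2 legal replies: Kh2, Kg1.
In check but a legal move exists → not checkmate.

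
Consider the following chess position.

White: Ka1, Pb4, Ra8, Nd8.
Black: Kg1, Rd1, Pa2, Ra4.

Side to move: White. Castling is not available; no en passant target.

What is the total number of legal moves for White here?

White to move; king on a1.
In check: yes, from the black rook on d1.
Legal moves: Kb2.
Count: 1.

1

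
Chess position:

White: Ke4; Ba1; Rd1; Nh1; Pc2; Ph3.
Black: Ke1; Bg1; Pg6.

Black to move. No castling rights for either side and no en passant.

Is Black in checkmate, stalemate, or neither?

Black to move; black king on e1.
In check: yes, from the white rook on d1.
King squares — d1: available; f1: attacked by Rd1; d2: attacked by Rd1; e2: available; f2: attacked by Nh1.
Legal moves for Black: Ke2, Kxd1.
Black is in check but has 2 legal moves → neither.

neither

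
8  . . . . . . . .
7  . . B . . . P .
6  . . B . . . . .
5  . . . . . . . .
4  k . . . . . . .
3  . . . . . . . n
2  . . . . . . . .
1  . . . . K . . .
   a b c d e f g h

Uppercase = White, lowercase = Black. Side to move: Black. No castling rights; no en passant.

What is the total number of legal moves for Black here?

3

Black to move; king on a4.
In check: yes, from the white bishop on c6.
Legal moves: Kb4, Kb3, Ka3.
Count: 3.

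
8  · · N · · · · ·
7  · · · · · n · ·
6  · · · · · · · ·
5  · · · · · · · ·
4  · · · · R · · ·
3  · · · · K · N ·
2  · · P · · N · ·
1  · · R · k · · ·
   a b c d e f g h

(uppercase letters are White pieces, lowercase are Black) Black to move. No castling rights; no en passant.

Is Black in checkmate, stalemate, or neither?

checkmate

Black to move; black king on e1.
In check: yes, from the white rook on c1.
King squares — d1: attacked by Rc1; f1: attacked by Rc1; d2: attacked by Ke3; e2: attacked by Ke3; f2: attacked by Ke3.
Legal moves for Black: none.
In check with no legal moves → checkmate.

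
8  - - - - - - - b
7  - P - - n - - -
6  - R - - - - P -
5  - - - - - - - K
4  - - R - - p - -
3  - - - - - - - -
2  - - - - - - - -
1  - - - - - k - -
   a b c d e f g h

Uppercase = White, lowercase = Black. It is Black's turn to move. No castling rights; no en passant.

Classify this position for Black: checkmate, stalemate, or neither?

neither

Black to move; black king on f1.
In check: no.
Legal moves for Black include: Bg7, Bf6, Be5, Bd4, Bc3, Bb2, Ba1, Ng8, Nc8, Nxg6, Nc6, Nf5, Nd5, Kg2, Kf2, Ke2, Kg1, Ke1, ... (list truncated; more exist).
Black has legal moves and is not in check → neither.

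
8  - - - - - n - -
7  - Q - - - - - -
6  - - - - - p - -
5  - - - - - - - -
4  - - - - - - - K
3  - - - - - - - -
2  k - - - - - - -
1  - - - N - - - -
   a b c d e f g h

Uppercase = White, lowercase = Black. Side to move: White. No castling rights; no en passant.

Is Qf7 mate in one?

no

After Qf7: black king on a2; in check: yes, from the white queen on f7.
Black has 4 legal replies: Ka3, Kb1, Ka1, Ne6.
In check but a legal move exists → not checkmate.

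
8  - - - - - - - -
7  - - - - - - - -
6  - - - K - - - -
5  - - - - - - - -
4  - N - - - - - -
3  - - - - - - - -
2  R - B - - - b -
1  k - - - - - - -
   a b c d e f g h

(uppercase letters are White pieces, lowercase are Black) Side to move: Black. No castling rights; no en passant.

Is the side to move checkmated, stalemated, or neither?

Black to move; black king on a1.
In check: yes, from the white rook on a2.
King squares — b1: attacked by Bc2; a2: attacked by Nb4; b2: attacked by Ra2.
Legal moves for Black: none.
In check with no legal moves → checkmate.

checkmate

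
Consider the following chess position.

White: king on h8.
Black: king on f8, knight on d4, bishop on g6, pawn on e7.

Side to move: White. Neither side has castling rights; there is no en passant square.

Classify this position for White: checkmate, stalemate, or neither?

White to move; white king on h8.
In check: no.
King squares — g7: attacked by Kf8; h7: attacked by Bg6; g8: attacked by Kf8.
Legal moves for White: none.
Not in check and no legal moves → stalemate.

stalemate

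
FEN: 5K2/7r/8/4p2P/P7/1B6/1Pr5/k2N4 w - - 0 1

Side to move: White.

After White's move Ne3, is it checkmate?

no

After Ne3: black king on a1; in check: no.
Black is not in check, so this cannot be checkmate.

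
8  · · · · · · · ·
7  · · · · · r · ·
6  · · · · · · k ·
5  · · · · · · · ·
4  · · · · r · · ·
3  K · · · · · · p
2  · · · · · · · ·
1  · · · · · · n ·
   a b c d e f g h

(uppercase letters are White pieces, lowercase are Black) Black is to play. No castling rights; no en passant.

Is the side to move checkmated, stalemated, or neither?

Black to move; black king on g6.
In check: no.
Legal moves for Black include: Rf8, Rh7, Rg7, Rfe7, Rd7, Rc7, Rb7, Ra7+, Rf6, Rf5, Rff4, Rf3+, Rf2, Rf1, Kh7, Kg7, Kh6, Kf6, ... (list truncated; more exist).
Black has legal moves and is not in check → neither.

neither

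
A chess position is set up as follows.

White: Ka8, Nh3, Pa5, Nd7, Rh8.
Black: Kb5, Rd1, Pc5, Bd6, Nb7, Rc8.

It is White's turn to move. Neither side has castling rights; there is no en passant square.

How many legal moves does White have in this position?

White to move; king on a8.
In check: yes, from the black rook on c8.
Legal moves: Kxb7, Ka7, Rxc8, Nb8.
Count: 4.

4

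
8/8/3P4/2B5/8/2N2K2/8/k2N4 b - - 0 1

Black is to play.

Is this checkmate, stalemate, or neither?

stalemate

Black to move; black king on a1.
In check: no.
King squares — b1: attacked by Nc3; a2: attacked by Nc3; b2: attacked by Nd1.
Legal moves for Black: none.
Not in check and no legal moves → stalemate.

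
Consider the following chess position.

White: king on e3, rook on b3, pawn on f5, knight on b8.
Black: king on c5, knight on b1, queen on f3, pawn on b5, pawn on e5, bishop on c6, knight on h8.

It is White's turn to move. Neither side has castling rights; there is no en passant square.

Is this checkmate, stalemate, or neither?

checkmate

White to move; white king on e3.
In check: yes, from the black queen on f3.
King squares — d2: attacked by Nb1; e2: attacked by Qf3; f2: attacked by Qf3; d3: attacked by Qf3; f3: attacked by Bc6; d4: attacked by Kc5; e4: attacked by Qf3; f4: attacked by Qf3.
Legal moves for White: none.
In check with no legal moves → checkmate.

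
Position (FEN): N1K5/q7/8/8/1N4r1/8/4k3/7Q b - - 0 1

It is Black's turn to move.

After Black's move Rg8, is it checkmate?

yes

After Rg8: white king on c8; in check: yes, from the black rook on g8.
King squares — b7: attacked by Qa7; c7: attacked by Qa7; d7: attacked by Qa7; b8: attacked by Qa7; d8: attacked by Rg8.
White has no legal moves → checkmate.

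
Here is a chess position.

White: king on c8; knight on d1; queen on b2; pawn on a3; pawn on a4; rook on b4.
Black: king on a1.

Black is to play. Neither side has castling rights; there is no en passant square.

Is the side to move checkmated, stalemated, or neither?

Black to move; black king on a1.
In check: yes, from the white queen on b2.
King squares — b1: attacked by Qb2; a2: attacked by Qb2; b2: attacked by Nd1.
Legal moves for Black: none.
In check with no legal moves → checkmate.

checkmate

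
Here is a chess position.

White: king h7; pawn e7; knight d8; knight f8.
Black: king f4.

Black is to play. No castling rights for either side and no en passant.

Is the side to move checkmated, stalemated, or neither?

neither

Black to move; black king on f4.
In check: no.
Legal moves for Black: Kg5, Kf5, Ke5, Kg4, Ke4, Kg3, Kf3, Ke3.
Black has 8 legal moves and is not in check → neither.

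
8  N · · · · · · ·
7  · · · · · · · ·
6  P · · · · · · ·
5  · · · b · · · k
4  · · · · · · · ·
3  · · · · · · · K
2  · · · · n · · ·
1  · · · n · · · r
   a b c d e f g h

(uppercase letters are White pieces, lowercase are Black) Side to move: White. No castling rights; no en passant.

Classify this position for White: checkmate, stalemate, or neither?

White to move; white king on h3.
In check: yes, from the black rook on h1.
King squares — g2: attacked by Bd5; h2: attacked by Rh1; g3: attacked by Ne2; g4: attacked by Kh5; h4: attacked by Rh1.
Legal moves for White: none.
In check with no legal moves → checkmate.

checkmate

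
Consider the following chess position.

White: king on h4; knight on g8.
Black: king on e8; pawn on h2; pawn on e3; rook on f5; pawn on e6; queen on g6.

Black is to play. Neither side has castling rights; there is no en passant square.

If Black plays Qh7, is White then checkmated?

no

After Qh7: white king on h4; in check: yes, from the black queen on h7.
White has 3 legal replies: Kg4, Kg3, Nh6.
In check but a legal move exists → not checkmate.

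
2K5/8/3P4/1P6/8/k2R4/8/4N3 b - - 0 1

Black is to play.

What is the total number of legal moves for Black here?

4

Black to move; king on a3.
In check: yes, from the white rook on d3.
Legal moves: Kb4, Ka4, Kb2, Ka2.
Count: 4.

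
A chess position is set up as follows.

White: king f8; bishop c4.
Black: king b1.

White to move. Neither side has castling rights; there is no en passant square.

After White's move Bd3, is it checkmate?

After Bd3: black king on b1; in check: yes, from the white bishop on d3.
Black has 4 legal replies: Kb2, Ka2, Kc1, Ka1.
In check but a legal move exists → not checkmate.

no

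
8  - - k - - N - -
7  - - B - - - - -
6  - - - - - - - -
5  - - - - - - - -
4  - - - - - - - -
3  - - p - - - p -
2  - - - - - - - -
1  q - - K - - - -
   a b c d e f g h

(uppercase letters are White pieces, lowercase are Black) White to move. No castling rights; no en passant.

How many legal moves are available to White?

White to move; king on d1.
In check: yes, from the black queen on a1.
Legal moves: Ke2, Kc2.
Count: 2.

2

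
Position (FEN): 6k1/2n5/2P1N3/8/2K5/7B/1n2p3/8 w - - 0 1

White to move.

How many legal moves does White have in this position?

5

White to move; king on c4.
In check: yes, from the black knight on b2.
Legal moves: Kc5, Kd4, Kb4, Kc3, Kb3.
Count: 5.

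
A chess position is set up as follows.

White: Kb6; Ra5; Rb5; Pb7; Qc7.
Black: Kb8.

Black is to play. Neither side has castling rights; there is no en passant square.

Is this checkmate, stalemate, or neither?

Black to move; black king on b8.
In check: yes, from the white queen on c7.
King squares — a7: attacked by Ra5; b7: attacked by Kb6; c7: attacked by Kb6; a8: attacked by Ra5; c8: attacked by Pb7.
Legal moves for Black: none.
In check with no legal moves → checkmate.

checkmate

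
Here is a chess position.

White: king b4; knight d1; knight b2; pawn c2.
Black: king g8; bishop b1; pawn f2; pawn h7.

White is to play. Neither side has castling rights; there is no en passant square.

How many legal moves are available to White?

White to move; king on b4.
In check: no.
Legal moves: Kc5, Kb5, Ka5, Kc4, Ka4, Kc3, Kb3, Ka3, Nc4, Na4, Nd3, Ne3, Nc3, Nxf2, c3, c4.
Count: 16.

16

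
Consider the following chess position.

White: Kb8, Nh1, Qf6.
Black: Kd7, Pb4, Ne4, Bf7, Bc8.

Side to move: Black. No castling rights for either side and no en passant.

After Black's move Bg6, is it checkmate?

After Bg6: white king on b8; in check: no.
White is not in check, so this cannot be checkmate.

no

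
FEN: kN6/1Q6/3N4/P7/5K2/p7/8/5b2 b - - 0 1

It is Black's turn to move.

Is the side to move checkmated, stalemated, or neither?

Black to move; black king on a8.
In check: yes, from the white queen on b7.
King squares — a7: attacked by Qb7; b7: attacked by Nd6; b8: attacked by Qb7.
Legal moves for Black: none.
In check with no legal moves → checkmate.

checkmate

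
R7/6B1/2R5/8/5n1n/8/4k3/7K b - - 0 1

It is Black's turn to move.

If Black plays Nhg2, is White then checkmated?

no

After Nhg2: white king on h1; in check: no.
White is not in check, so this cannot be checkmate.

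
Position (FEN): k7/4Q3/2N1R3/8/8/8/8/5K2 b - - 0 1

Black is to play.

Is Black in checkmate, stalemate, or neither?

stalemate

Black to move; black king on a8.
In check: no.
King squares — a7: attacked by Nc6; b7: attacked by Qe7; b8: attacked by Nc6.
Legal moves for Black: none.
Not in check and no legal moves → stalemate.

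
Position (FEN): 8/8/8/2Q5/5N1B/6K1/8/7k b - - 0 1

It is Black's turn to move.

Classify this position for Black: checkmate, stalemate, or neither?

stalemate

Black to move; black king on h1.
In check: no.
King squares — g1: attacked by Qc5; g2: attacked by Kg3; h2: attacked by Kg3.
Legal moves for Black: none.
Not in check and no legal moves → stalemate.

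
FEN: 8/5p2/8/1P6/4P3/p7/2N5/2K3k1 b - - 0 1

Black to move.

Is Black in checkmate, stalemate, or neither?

Black to move; black king on g1.
In check: no.
Legal moves for Black: Kh2, Kg2, Kf2, Kh1, Kf1, f6, a2, f5.
Black has 8 legal moves and is not in check → neither.

neither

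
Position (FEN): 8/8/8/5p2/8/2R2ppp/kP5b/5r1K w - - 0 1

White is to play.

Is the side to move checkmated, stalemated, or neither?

checkmate

White to move; white king on h1.
In check: yes, from the black rook on f1.
King squares — g1: attacked by Rf1; g2: attacked by Pf3; h2: attacked by Pg3.
Legal moves for White: none.
In check with no legal moves → checkmate.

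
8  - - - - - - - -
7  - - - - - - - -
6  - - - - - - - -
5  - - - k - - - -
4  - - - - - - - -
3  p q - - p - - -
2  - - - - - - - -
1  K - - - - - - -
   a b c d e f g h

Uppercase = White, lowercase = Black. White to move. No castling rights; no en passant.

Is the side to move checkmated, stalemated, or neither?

White to move; white king on a1.
In check: no.
King squares — b1: attacked by Qb3; a2: attacked by Qb3; b2: attacked by Pa3.
Legal moves for White: none.
Not in check and no legal moves → stalemate.

stalemate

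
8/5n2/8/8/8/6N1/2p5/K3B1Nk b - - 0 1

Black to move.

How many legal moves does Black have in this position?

3

Black to move; king on h1.
In check: yes, from the white knight on g3.
Legal moves: Kh2, Kg2, Kxg1.
Count: 3.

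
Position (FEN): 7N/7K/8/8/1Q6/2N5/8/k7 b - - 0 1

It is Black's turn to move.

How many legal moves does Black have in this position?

0

Black to move; king on a1.
In check: no.
Legal moves: none.
Count: 0.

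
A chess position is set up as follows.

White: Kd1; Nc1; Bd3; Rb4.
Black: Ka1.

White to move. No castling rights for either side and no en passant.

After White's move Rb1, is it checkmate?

After Rb1: black king on a1; in check: yes, from the white rook on b1.
King squares — b1: attacked by Bd3; a2: attacked by Nc1; b2: attacked by Rb1.
Black has no legal moves → checkmate.

yes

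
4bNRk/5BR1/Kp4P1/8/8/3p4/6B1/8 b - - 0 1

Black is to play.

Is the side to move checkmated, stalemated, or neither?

Black to move; black king on h8.
In check: yes, from the white rook on g8.
King squares — g7: attacked by Rg8; h7: attacked by Pg6; g8: attacked by Bf7.
Legal moves for Black: none.
In check with no legal moves → checkmate.

checkmate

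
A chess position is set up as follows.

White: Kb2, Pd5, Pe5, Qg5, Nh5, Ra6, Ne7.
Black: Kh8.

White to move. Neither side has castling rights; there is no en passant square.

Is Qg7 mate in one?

After Qg7: black king on h8; in check: yes, from the white queen on g7.
King squares — g7: attacked by Nh5; h7: attacked by Qg7; g8: attacked by Ne7.
Black has no legal moves → checkmate.

yes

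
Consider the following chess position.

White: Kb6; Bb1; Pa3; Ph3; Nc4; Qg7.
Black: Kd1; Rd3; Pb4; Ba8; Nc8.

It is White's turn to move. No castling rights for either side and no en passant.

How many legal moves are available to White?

White to move; king on b6.
In check: yes, from the black knight on c8.
Legal moves: Kc7, Ka6, Kc5, Kb5, Ka5.
Count: 5.

5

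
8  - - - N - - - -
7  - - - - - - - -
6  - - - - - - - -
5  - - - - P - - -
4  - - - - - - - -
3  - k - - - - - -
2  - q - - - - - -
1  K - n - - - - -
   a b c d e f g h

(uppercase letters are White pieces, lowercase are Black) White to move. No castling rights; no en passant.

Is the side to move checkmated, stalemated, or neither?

checkmate

White to move; white king on a1.
In check: yes, from the black queen on b2.
King squares — b1: attacked by Qb2; a2: attacked by Nc1; b2: attacked by Kb3.
Legal moves for White: none.
In check with no legal moves → checkmate.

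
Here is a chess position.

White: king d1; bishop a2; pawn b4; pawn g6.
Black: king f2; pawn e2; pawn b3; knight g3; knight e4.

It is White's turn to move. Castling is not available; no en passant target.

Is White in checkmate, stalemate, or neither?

White to move; white king on d1.
In check: yes, from the black pawn on e2.
Legal moves for White: Kc1.
White is in check but has 1 legal move → neither.

neither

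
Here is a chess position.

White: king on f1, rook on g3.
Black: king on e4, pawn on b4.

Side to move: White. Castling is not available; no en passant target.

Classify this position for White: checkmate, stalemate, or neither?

White to move; white king on f1.
In check: no.
Legal moves for White include: Rg8, Rg7, Rg6, Rg5, Rg4+, Rh3, Rf3, Re3+, Rd3, Rc3, Rb3, Ra3, Rg2, Rg1, Kg2, Kf2, Ke2, Kg1, ... (list truncated; more exist).
White has legal moves and is not in check → neither.

neither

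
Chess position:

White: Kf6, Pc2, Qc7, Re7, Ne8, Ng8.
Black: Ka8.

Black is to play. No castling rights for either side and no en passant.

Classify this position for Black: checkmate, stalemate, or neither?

Black to move; black king on a8.
In check: no.
King squares — a7: attacked by Qc7; b7: attacked by Qc7; b8: attacked by Qc7.
Legal moves for Black: none.
Not in check and no legal moves → stalemate.

stalemate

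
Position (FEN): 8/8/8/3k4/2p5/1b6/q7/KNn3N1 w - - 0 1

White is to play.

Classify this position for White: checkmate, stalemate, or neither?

White to move; white king on a1.
In check: yes, from the black queen on a2.
King squares — b1: own knight; a2: attacked by Nc1; b2: attacked by Qa2.
Legal moves for White: none.
In check with no legal moves → checkmate.

checkmate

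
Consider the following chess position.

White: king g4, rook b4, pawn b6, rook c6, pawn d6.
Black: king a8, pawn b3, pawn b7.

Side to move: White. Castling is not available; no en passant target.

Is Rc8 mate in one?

yes

After Rc8: black king on a8; in check: yes, from the white rook on c8.
King squares — a7: attacked by Pb6; b7: own pawn; b8: attacked by Rc8.
Black has no legal moves → checkmate.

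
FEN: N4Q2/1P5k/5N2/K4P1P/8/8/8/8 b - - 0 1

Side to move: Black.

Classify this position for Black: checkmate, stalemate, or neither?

Black to move; black king on h7.
In check: yes, from the white knight on f6.
King squares — g6: attacked by Pf5; h6: attacked by Qf8; g7: attacked by Qf8; g8: attacked by Nf6; h8: attacked by Qf8.
Legal moves for Black: none.
In check with no legal moves → checkmate.

checkmate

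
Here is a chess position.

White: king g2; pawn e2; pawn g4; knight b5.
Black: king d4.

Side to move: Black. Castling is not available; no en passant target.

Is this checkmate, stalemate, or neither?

Black to move; black king on d4.
In check: yes, from the white knight on b5.
Legal moves for Black: Ke5, Kd5, Kc5, Ke4, Kc4, Ke3.
Black is in check but has 6 legal moves → neither.

neither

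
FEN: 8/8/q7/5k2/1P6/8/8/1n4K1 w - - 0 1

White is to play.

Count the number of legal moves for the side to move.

White to move; king on g1.
In check: no.
Legal moves: Kh2, Kg2, Kf2, Kh1, b5.
Count: 5.

5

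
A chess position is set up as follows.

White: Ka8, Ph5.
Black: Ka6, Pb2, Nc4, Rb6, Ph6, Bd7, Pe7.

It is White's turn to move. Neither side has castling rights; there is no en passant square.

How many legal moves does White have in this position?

0

White to move; king on a8.
In check: no.
Legal moves: none.
Count: 0.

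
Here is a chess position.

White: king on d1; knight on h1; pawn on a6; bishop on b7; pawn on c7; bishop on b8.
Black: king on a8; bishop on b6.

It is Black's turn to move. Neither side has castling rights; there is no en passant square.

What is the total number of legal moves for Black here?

0

Black to move; king on a8.
In check: yes, from the white bishop on b7.
Legal moves: none.
Count: 0.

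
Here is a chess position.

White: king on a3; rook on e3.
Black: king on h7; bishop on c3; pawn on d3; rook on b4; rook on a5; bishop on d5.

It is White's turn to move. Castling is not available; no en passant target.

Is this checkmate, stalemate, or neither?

checkmate

White to move; white king on a3.
In check: yes, from the black rook on a5.
King squares — a2: attacked by Ra5; b2: attacked by Bc3; b3: attacked by Rb4; a4: attacked by Rb4; b4: attacked by Bc3.
Legal moves for White: none.
In check with no legal moves → checkmate.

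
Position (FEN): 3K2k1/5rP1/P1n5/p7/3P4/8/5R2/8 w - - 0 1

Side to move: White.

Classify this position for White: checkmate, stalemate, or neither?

neither

White to move; white king on d8.
In check: yes, from the black knight on c6.
King squares — c7: attacked by Rf7; d7: attacked by Rf7; e7: attacked by Nc6; c8: available; e8: available.
Legal moves for White: Ke8, Kc8.
White is in check but has 2 legal moves → neither.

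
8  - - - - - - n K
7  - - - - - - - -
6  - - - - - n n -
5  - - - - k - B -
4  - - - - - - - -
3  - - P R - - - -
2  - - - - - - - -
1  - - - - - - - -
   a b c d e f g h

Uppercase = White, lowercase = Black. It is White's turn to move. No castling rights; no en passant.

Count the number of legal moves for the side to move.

White to move; king on h8.
In check: yes, from the black knight on g6.
Legal moves: Kg7.
Count: 1.

1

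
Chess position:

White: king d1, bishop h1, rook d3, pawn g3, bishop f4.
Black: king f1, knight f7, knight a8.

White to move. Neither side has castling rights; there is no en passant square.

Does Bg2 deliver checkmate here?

no

After Bg2: black king on f1; in check: yes, from the white bishop on g2.
Black has 3 legal replies: Kxg2, Kf2, Kg1.
In check but a legal move exists → not checkmate.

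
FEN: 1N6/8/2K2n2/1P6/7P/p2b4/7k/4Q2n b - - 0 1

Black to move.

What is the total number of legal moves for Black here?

23

Black to move; king on h2.
In check: no.
Legal moves: Ng8, Ne8, Nh7, Nd7, Nh5, Nd5, Ng4, Ne4, Bh7, Bg6, Bf5, Bxb5+, Be4+, Bc4, Be2, Bc2, Bf1, Bb1, Kh3, Kg2, Ng3, Nf2, a2.
Count: 23.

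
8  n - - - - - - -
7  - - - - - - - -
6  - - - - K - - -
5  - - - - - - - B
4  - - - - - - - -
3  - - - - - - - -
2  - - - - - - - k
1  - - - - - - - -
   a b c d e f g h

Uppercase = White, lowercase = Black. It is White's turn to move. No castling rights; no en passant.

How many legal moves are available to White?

White to move; king on e6.
In check: no.
Legal moves: Kf7, Ke7, Kd7, Kf6, Kd6, Kf5, Ke5, Kd5, Be8, Bf7, Bg6, Bg4, Bf3, Be2, Bd1.
Count: 15.

15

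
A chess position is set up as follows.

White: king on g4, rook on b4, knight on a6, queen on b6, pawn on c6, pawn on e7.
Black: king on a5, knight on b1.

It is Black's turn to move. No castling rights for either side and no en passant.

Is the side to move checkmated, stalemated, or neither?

checkmate

Black to move; black king on a5.
In check: yes, from the white queen on b6.
King squares — a4: attacked by Rb4; b4: attacked by Na6; b5: attacked by Rb4; a6: attacked by Qb6; b6: attacked by Rb4.
Legal moves for Black: none.
In check with no legal moves → checkmate.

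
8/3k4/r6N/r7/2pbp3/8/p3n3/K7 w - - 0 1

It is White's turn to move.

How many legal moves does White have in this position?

White to move; king on a1.
In check: yes, from the black bishop on d4.
Legal moves: none.
Count: 0.

0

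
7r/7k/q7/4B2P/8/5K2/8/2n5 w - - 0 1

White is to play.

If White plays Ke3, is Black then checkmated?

After Ke3: black king on h7; in check: no.
Black is not in check, so this cannot be checkmate.

no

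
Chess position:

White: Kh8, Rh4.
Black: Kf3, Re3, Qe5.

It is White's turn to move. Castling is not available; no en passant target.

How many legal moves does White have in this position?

White to move; king on h8.
In check: yes, from the black queen on e5.
Legal moves: Kg8, Kh7.
Count: 2.

2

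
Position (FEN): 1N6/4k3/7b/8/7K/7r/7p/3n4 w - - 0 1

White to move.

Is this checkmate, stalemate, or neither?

neither

White to move; white king on h4.
In check: yes, from the black rook on h3.
Legal moves for White: Kg4, Kxh3.
White is in check but has 2 legal moves → neither.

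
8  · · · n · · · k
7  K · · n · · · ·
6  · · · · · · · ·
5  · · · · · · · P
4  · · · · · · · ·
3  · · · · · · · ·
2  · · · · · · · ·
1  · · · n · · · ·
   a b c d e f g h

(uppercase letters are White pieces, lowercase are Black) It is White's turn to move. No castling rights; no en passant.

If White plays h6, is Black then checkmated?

After h6: black king on h8; in check: no.
Black is not in check, so this cannot be checkmate.

no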